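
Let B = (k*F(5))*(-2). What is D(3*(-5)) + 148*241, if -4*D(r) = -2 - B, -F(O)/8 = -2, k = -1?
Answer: 71353/2 ≈ 35677.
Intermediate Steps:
F(O) = 16 (F(O) = -8*(-2) = 16)
B = 32 (B = -1*16*(-2) = -16*(-2) = 32)
D(r) = 17/2 (D(r) = -(-2 - 1*32)/4 = -(-2 - 32)/4 = -¼*(-34) = 17/2)
D(3*(-5)) + 148*241 = 17/2 + 148*241 = 17/2 + 35668 = 71353/2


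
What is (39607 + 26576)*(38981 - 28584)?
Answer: 688104651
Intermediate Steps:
(39607 + 26576)*(38981 - 28584) = 66183*10397 = 688104651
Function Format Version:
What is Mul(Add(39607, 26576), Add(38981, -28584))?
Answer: 688104651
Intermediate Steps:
Mul(Add(39607, 26576), Add(38981, -28584)) = Mul(66183, 10397) = 688104651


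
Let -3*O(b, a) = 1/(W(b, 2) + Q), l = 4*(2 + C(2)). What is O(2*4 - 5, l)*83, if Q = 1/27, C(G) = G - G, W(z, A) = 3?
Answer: -747/82 ≈ -9.1098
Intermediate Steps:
C(G) = 0
Q = 1/27 ≈ 0.037037
l = 8 (l = 4*(2 + 0) = 4*2 = 8)
O(b, a) = -9/82 (O(b, a) = -1/(3*(3 + 1/27)) = -1/(3*82/27) = -⅓*27/82 = -9/82)
O(2*4 - 5, l)*83 = -9/82*83 = -747/82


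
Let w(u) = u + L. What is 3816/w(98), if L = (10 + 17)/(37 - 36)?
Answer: 3816/125 ≈ 30.528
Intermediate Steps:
L = 27 (L = 27/1 = 27*1 = 27)
w(u) = 27 + u (w(u) = u + 27 = 27 + u)
3816/w(98) = 3816/(27 + 98) = 3816/125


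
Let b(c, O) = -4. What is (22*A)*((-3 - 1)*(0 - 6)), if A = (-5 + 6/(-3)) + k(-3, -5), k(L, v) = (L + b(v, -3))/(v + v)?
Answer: -16632/5 ≈ -3326.4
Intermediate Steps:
k(L, v) = (-4 + L)/(2*v) (k(L, v) = (L - 4)/(v + v) = (-4 + L)/((2*v)) = (-4 + L)*(1/(2*v)) = (-4 + L)/(2*v))
A = -63/10 (A = (-5 + 6/(-3)) + (1/2)*(-4 - 3)/(-5) = (-5 + 6*(-1/3)) + (1/2)*(-1/5)*(-7) = (-5 - 2) + 7/10 = -7 + 7/10 = -63/10 ≈ -6.3000)
(22*A)*((-3 - 1)*(0 - 6)) = (22*(-63/10))*((-3 - 1)*(0 - 6)) = -(-2772)*(-6)/5 = -693/5*24 = -16632/5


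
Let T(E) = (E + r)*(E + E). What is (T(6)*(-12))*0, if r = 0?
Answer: 0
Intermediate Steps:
T(E) = 2*E² (T(E) = (E + 0)*(E + E) = E*(2*E) = 2*E²)
(T(6)*(-12))*0 = ((2*6²)*(-12))*0 = ((2*36)*(-12))*0 = (72*(-12))*0 = -864*0 = 0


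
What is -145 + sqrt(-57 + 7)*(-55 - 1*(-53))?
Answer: -145 - 10*I*sqrt(2) ≈ -145.0 - 14.142*I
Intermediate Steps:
-145 + sqrt(-57 + 7)*(-55 - 1*(-53)) = -145 + sqrt(-50)*(-55 + 53) = -145 + (5*I*sqrt(2))*(-2) = -145 - 10*I*sqrt(2)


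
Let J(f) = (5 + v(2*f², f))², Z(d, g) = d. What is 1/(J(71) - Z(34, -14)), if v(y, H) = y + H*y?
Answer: 1/526943876247 ≈ 1.8977e-12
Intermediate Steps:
J(f) = (5 + 2*f²*(1 + f))² (J(f) = (5 + (2*f²)*(1 + f))² = (5 + 2*f²*(1 + f))²)
1/(J(71) - Z(34, -14)) = 1/((5 + 2*71²*(1 + 71))² - 1*34) = 1/((5 + 2*5041*72)² - 34) = 1/((5 + 725904)² - 34) = 1/(725909² - 34) = 1/(526943876281 - 34) = 1/526943876247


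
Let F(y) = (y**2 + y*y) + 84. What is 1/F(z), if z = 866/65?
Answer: 4225/1854812 ≈ 0.0022779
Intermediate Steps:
z = 866/65 (z = 866*(1/65) = 866/65 ≈ 13.323)
F(y) = 84 + 2*y**2 (F(y) = (y**2 + y**2) + 84 = 2*y**2 + 84 = 84 + 2*y**2)
1/F(z) = 1/(84 + 2*(866/65)**2) = 1/(84 + 2*(749956/4225)) = 1/(84 + 1499912/4225) = 1/(1854812/4225) = 4225/1854812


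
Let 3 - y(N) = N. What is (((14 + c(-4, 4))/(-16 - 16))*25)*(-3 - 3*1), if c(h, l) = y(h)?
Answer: 1575/16 ≈ 98.438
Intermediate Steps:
y(N) = 3 - N
c(h, l) = 3 - h
(((14 + c(-4, 4))/(-16 - 16))*25)*(-3 - 3*1) = (((14 + (3 - 1*(-4)))/(-16 - 16))*25)*(-3 - 3*1) = (((14 + (3 + 4))/(-32))*25)*(-3 - 3) = (((14 + 7)*(-1/32))*25)*(-6) = ((21*(-1/32))*25)*(-6) = -21/32*25*(-6) = -525/32*(-6) = 1575/16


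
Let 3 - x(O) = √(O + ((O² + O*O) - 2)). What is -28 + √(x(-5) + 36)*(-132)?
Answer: -28 - 132*√(39 - √43) ≈ -779.85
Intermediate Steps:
x(O) = 3 - √(-2 + O + 2*O²) (x(O) = 3 - √(O + ((O² + O*O) - 2)) = 3 - √(O + ((O² + O²) - 2)) = 3 - √(O + (2*O² - 2)) = 3 - √(O + (-2 + 2*O²)) = 3 - √(-2 + O + 2*O²))
-28 + √(x(-5) + 36)*(-132) = -28 + √((3 - √(-2 - 5 + 2*(-5)²)) + 36)*(-132) = -28 + √((3 - √(-2 - 5 + 2*25)) + 36)*(-132) = -28 + √((3 - √(-2 - 5 + 50)) + 36)*(-132) = -28 + √((3 - √43) + 36)*(-132) = -28 + √(39 - √43)*(-132) = -28 - 132*√(39 - √43)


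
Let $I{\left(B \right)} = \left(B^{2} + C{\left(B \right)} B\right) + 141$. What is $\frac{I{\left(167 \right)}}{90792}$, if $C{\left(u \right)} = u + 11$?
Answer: $\frac{4813}{7566} \approx 0.63614$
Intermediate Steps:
$C{\left(u \right)} = 11 + u$
$I{\left(B \right)} = 141 + B^{2} + B \left(11 + B\right)$ ($I{\left(B \right)} = \left(B^{2} + \left(11 + B\right) B\right) + 141 = \left(B^{2} + B \left(11 + B\right)\right) + 141 = 141 + B^{2} + B \left(11 + B\right)$)
$\frac{I{\left(167 \right)}}{90792} = \frac{141 + 167^{2} + 167 \left(11 + 167\right)}{90792} = \left(141 + 27889 + 167 \cdot 178\right) \frac{1}{90792} = \left(141 + 27889 + 29726\right) \frac{1}{90792} = 57756 \cdot \frac{1}{90792} = \frac{4813}{7566}$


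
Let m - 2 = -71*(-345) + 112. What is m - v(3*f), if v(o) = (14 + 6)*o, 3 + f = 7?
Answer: 24369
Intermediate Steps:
f = 4 (f = -3 + 7 = 4)
v(o) = 20*o
m = 24609 (m = 2 + (-71*(-345) + 112) = 2 + (24495 + 112) = 2 + 24607 = 24609)
m - v(3*f) = 24609 - 20*3*4 = 24609 - 20*12 = 24609 - 1*240 = 24609 - 240 = 24369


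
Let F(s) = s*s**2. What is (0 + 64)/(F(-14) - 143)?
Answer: -64/2887 ≈ -0.022168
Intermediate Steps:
F(s) = s**3
(0 + 64)/(F(-14) - 143) = (0 + 64)/((-14)**3 - 143) = 64/(-2744 - 143) = 64/(-2887) = 64*(-1/2887) = -64/2887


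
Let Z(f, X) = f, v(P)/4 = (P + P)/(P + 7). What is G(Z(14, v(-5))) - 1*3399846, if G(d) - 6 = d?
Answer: -3399826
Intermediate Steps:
v(P) = 8*P/(7 + P) (v(P) = 4*((P + P)/(P + 7)) = 4*((2*P)/(7 + P)) = 4*(2*P/(7 + P)) = 8*P/(7 + P))
G(d) = 6 + d
G(Z(14, v(-5))) - 1*3399846 = (6 + 14) - 1*3399846 = 20 - 3399846 = -3399826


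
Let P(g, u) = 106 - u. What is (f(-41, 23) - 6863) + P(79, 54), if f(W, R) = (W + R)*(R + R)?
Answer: -7639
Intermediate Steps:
f(W, R) = 2*R*(R + W) (f(W, R) = (R + W)*(2*R) = 2*R*(R + W))
(f(-41, 23) - 6863) + P(79, 54) = (2*23*(23 - 41) - 6863) + (106 - 1*54) = (2*23*(-18) - 6863) + (106 - 54) = (-828 - 6863) + 52 = -7691 + 52 = -7639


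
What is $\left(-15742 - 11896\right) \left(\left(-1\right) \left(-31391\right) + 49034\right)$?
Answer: $-2222786150$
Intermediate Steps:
$\left(-15742 - 11896\right) \left(\left(-1\right) \left(-31391\right) + 49034\right) = - 27638 \left(31391 + 49034\right) = \left(-27638\right) 80425 = -2222786150$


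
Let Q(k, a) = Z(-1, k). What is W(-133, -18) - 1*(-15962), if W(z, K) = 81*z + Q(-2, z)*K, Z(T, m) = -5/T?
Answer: 5099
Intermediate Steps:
Q(k, a) = 5 (Q(k, a) = -5/(-1) = -5*(-1) = 5)
W(z, K) = 5*K + 81*z (W(z, K) = 81*z + 5*K = 5*K + 81*z)
W(-133, -18) - 1*(-15962) = (5*(-18) + 81*(-133)) - 1*(-15962) = (-90 - 10773) + 15962 = -10863 + 15962 = 5099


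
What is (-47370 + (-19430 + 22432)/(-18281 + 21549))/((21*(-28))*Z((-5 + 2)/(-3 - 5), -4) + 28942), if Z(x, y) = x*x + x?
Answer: -32589928/19703503 ≈ -1.6540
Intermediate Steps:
Z(x, y) = x + x² (Z(x, y) = x² + x = x + x²)
(-47370 + (-19430 + 22432)/(-18281 + 21549))/((21*(-28))*Z((-5 + 2)/(-3 - 5), -4) + 28942) = (-47370 + (-19430 + 22432)/(-18281 + 21549))/((21*(-28))*(((-5 + 2)/(-3 - 5))*(1 + (-5 + 2)/(-3 - 5))) + 28942) = (-47370 + 3002/3268)/(-588*(-3/(-8))*(1 - 3/(-8)) + 28942) = (-47370 + 3002*(1/3268))/(-588*(-3*(-⅛))*(1 - 3*(-⅛)) + 28942) = (-47370 + 79/86)/(-441*(1 + 3/8)/2 + 28942) = -4073741/(86*(-441*11/(2*8) + 28942)) = -4073741/(86*(-588*33/64 + 28942)) = -4073741/(86*(-4851/16 + 28942)) = -4073741/(86*458221/16) = -4073741/86*16/458221 = -32589928/19703503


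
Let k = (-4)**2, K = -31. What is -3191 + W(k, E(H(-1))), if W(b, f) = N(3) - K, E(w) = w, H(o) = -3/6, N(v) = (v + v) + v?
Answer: -3151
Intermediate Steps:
N(v) = 3*v (N(v) = 2*v + v = 3*v)
H(o) = -1/2 (H(o) = -3*1/6 = -1/2)
k = 16
W(b, f) = 40 (W(b, f) = 3*3 - 1*(-31) = 9 + 31 = 40)
-3191 + W(k, E(H(-1))) = -3191 + 40 = -3151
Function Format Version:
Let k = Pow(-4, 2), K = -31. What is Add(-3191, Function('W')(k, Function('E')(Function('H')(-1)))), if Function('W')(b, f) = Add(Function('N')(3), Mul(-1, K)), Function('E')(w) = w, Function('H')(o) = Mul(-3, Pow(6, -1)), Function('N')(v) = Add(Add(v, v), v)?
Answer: -3151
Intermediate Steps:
Function('N')(v) = Mul(3, v) (Function('N')(v) = Add(Mul(2, v), v) = Mul(3, v))
Function('H')(o) = Rational(-1, 2) (Function('H')(o) = Mul(-3, Rational(1, 6)) = Rational(-1, 2))
k = 16
Function('W')(b, f) = 40 (Function('W')(b, f) = Add(Mul(3, 3), Mul(-1, -31)) = Add(9, 31) = 40)
Add(-3191, Function('W')(k, Function('E')(Function('H')(-1)))) = Add(-3191, 40) = -3151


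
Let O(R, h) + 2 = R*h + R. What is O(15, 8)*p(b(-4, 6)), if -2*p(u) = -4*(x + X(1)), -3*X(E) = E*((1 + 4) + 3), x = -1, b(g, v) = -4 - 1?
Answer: -2926/3 ≈ -975.33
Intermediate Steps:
b(g, v) = -5
X(E) = -8*E/3 (X(E) = -E*((1 + 4) + 3)/3 = -E*(5 + 3)/3 = -E*8/3 = -8*E/3)
O(R, h) = -2 + R + R*h (O(R, h) = -2 + (R*h + R) = -2 + (R + R*h) = -2 + R + R*h)
p(u) = -22/3 (p(u) = -(-2)*(-1 - 8/3*1) = -(-2)*(-1 - 8/3) = -(-2)*(-11)/3 = -½*44/3 = -22/3)
O(15, 8)*p(b(-4, 6)) = (-2 + 15 + 15*8)*(-22/3) = (-2 + 15 + 120)*(-22/3) = 133*(-22/3) = -2926/3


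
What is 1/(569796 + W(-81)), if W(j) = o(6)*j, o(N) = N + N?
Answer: 1/568824 ≈ 1.7580e-6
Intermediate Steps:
o(N) = 2*N
W(j) = 12*j (W(j) = (2*6)*j = 12*j)
1/(569796 + W(-81)) = 1/(569796 + 12*(-81)) = 1/(569796 - 972) = 1/568824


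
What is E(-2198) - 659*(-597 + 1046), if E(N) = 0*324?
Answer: -295891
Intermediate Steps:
E(N) = 0
E(-2198) - 659*(-597 + 1046) = 0 - 659*(-597 + 1046) = 0 - 659*449 = 0 - 295891 = -295891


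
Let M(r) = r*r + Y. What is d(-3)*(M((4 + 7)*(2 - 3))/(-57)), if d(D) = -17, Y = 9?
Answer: 2210/57 ≈ 38.772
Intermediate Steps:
M(r) = 9 + r² (M(r) = r*r + 9 = r² + 9 = 9 + r²)
d(-3)*(M((4 + 7)*(2 - 3))/(-57)) = -17*(9 + ((4 + 7)*(2 - 3))²)/(-57) = -17*(9 + (11*(-1))²)*(-1)/57 = -17*(9 + (-11)²)*(-1)/57 = -17*(9 + 121)*(-1)/57 = -2210*(-1)/57 = -17*(-130/57) = 2210/57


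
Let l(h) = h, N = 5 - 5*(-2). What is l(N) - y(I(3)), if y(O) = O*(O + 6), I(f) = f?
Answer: -12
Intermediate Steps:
N = 15 (N = 5 + 10 = 15)
y(O) = O*(6 + O)
l(N) - y(I(3)) = 15 - 3*(6 + 3) = 15 - 3*9 = 15 - 1*27 = 15 - 27 = -12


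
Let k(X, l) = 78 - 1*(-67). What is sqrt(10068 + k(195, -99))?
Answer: sqrt(10213) ≈ 101.06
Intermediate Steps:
k(X, l) = 145 (k(X, l) = 78 + 67 = 145)
sqrt(10068 + k(195, -99)) = sqrt(10068 + 145) = sqrt(10213)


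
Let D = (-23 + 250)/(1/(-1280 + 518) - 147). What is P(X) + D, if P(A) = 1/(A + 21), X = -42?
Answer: -3744469/2352315 ≈ -1.5918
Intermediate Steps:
P(A) = 1/(21 + A)
D = -172974/112015 (D = 227/(1/(-762) - 147) = 227/(-1/762 - 147) = 227/(-112015/762) = 227*(-762/112015) = -172974/112015 ≈ -1.5442)
P(X) + D = 1/(21 - 42) - 172974/112015 = 1/(-21) - 172974/112015 = -1/21 - 172974/112015 = -3744469/2352315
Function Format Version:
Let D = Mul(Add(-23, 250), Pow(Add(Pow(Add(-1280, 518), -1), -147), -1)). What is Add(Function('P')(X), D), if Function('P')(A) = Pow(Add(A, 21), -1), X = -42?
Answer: Rational(-3744469, 2352315) ≈ -1.5918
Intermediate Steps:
Function('P')(A) = Pow(Add(21, A), -1)
D = Rational(-172974, 112015) (D = Mul(227, Pow(Add(Pow(-762, -1), -147), -1)) = Mul(227, Pow(Add(Rational(-1, 762), -147), -1)) = Mul(227, Pow(Rational(-112015, 762), -1)) = Mul(227, Rational(-762, 112015)) = Rational(-172974, 112015) ≈ -1.5442)
Add(Function('P')(X), D) = Add(Pow(Add(21, -42), -1), Rational(-172974, 112015)) = Add(Pow(-21, -1), Rational(-172974, 112015)) = Add(Rational(-1, 21), Rational(-172974, 112015)) = Rational(-3744469, 2352315)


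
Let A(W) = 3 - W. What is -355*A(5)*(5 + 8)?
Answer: 9230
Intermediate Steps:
-355*A(5)*(5 + 8) = -355*(3 - 1*5)*(5 + 8) = -355*(3 - 5)*13 = -(-710)*13 = -355*(-26) = 9230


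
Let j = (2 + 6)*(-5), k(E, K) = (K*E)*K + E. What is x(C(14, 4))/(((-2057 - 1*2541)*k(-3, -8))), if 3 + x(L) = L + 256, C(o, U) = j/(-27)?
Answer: 6871/24208470 ≈ 0.00028383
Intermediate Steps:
k(E, K) = E + E*K**2 (k(E, K) = (E*K)*K + E = E*K**2 + E = E + E*K**2)
j = -40 (j = 8*(-5) = -40)
C(o, U) = 40/27 (C(o, U) = -40/(-27) = -40*(-1/27) = 40/27)
x(L) = 253 + L (x(L) = -3 + (L + 256) = -3 + (256 + L) = 253 + L)
x(C(14, 4))/(((-2057 - 1*2541)*k(-3, -8))) = (253 + 40/27)/(((-2057 - 1*2541)*(-3*(1 + (-8)**2)))) = 6871/(27*(((-2057 - 2541)*(-3*(1 + 64))))) = 6871/(27*((-(-13794)*65))) = 6871/(27*((-4598*(-195)))) = (6871/27)/896610 = (6871/27)*(1/896610) = 6871/24208470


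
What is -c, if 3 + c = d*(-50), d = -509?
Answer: -25447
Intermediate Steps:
c = 25447 (c = -3 - 509*(-50) = -3 + 25450 = 25447)
-c = -1*25447 = -25447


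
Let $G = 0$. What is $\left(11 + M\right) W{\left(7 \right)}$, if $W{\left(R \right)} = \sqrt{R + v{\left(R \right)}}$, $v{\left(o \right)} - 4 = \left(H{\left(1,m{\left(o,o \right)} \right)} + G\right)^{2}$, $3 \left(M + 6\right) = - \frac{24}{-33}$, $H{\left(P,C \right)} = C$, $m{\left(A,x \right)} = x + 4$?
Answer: $\frac{346 \sqrt{33}}{33} \approx 60.231$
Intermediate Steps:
$m{\left(A,x \right)} = 4 + x$
$M = - \frac{190}{33}$ ($M = -6 + \frac{\left(-24\right) \frac{1}{-33}}{3} = -6 + \frac{\left(-24\right) \left(- \frac{1}{33}\right)}{3} = -6 + \frac{1}{3} \cdot \frac{8}{11} = -6 + \frac{8}{33} = - \frac{190}{33} \approx -5.7576$)
$v{\left(o \right)} = 4 + \left(4 + o\right)^{2}$ ($v{\left(o \right)} = 4 + \left(\left(4 + o\right) + 0\right)^{2} = 4 + \left(4 + o\right)^{2}$)
$W{\left(R \right)} = \sqrt{4 + R + \left(4 + R\right)^{2}}$ ($W{\left(R \right)} = \sqrt{R + \left(4 + \left(4 + R\right)^{2}\right)} = \sqrt{4 + R + \left(4 + R\right)^{2}}$)
$\left(11 + M\right) W{\left(7 \right)} = \left(11 - \frac{190}{33}\right) \sqrt{4 + 7 + \left(4 + 7\right)^{2}} = \frac{173 \sqrt{4 + 7 + 11^{2}}}{33} = \frac{173 \sqrt{4 + 7 + 121}}{33} = \frac{173 \sqrt{132}}{33} = \frac{173 \cdot 2 \sqrt{33}}{33} = \frac{346 \sqrt{33}}{33}$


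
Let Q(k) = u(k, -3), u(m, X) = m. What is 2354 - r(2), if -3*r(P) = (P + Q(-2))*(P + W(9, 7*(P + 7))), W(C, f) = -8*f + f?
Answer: 2354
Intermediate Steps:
Q(k) = k
W(C, f) = -7*f
r(P) = -(-343 - 48*P)*(-2 + P)/3 (r(P) = -(P - 2)*(P - 49*(P + 7))/3 = -(-2 + P)*(P - 49*(7 + P))/3 = -(-2 + P)*(P - 7*(49 + 7*P))/3 = -(-2 + P)*(P + (-343 - 49*P))/3 = -(-2 + P)*(-343 - 48*P)/3 = -(-343 - 48*P)*(-2 + P)/3)
2354 - r(2) = 2354 - (-686/3 + 16*2² + (247/3)*2) = 2354 - (-686/3 + 16*4 + 494/3) = 2354 - (-686/3 + 64 + 494/3) = 2354 - 1*0 = 2354 + 0 = 2354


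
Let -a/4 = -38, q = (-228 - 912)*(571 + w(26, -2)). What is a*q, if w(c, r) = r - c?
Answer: -94091040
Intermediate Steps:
q = -619020 (q = (-228 - 912)*(571 + (-2 - 1*26)) = -1140*(571 + (-2 - 26)) = -1140*(571 - 28) = -1140*543 = -619020)
a = 152 (a = -4*(-38) = 152)
a*q = 152*(-619020) = -94091040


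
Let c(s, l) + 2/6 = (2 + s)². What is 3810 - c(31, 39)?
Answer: 8164/3 ≈ 2721.3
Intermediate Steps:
c(s, l) = -⅓ + (2 + s)²
3810 - c(31, 39) = 3810 - (-⅓ + (2 + 31)²) = 3810 - (-⅓ + 33²) = 3810 - (-⅓ + 1089) = 3810 - 1*3266/3 = 3810 - 3266/3 = 8164/3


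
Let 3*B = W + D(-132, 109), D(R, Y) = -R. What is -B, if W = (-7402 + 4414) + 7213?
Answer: -4357/3 ≈ -1452.3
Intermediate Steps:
W = 4225 (W = -2988 + 7213 = 4225)
B = 4357/3 (B = (4225 - 1*(-132))/3 = (4225 + 132)/3 = (1/3)*4357 = 4357/3 ≈ 1452.3)
-B = -1*4357/3 = -4357/3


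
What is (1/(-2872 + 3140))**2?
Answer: 1/71824 ≈ 1.3923e-5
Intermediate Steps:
(1/(-2872 + 3140))**2 = (1/268)**2 = 1/71824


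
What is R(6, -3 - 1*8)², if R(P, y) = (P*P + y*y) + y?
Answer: 21316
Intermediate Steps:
R(P, y) = y + P² + y² (R(P, y) = (P² + y²) + y = y + P² + y²)
R(6, -3 - 1*8)² = ((-3 - 1*8) + 6² + (-3 - 1*8)²)² = ((-3 - 8) + 36 + (-3 - 8)²)² = (-11 + 36 + (-11)²)² = (-11 + 36 + 121)² = 146² = 21316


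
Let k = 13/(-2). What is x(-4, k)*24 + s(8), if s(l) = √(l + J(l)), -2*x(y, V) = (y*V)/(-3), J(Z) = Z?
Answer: 108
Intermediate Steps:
k = -13/2 (k = 13*(-½) = -13/2 ≈ -6.5000)
x(y, V) = V*y/6 (x(y, V) = -y*V/(2*(-3)) = -V*y*(-1)/(2*3) = -(-1)*V*y/6 = V*y/6)
s(l) = √2*√l (s(l) = √(l + l) = √(2*l) = √2*√l)
x(-4, k)*24 + s(8) = ((⅙)*(-13/2)*(-4))*24 + √2*√8 = (13/3)*24 + √2*(2*√2) = 104 + 4 = 108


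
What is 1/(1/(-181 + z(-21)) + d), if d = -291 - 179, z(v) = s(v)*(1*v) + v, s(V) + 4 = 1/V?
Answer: -117/54991 ≈ -0.0021276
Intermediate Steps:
s(V) = -4 + 1/V
z(v) = v + v*(-4 + 1/v) (z(v) = (-4 + 1/v)*(1*v) + v = (-4 + 1/v)*v + v = v*(-4 + 1/v) + v = v + v*(-4 + 1/v))
d = -470
1/(1/(-181 + z(-21)) + d) = 1/(1/(-181 + (1 - 3*(-21))) - 470) = 1/(1/(-181 + (1 + 63)) - 470) = 1/(1/(-181 + 64) - 470) = 1/(1/(-117) - 470) = 1/(-1/117 - 470) = 1/(-54991/117) = -117/54991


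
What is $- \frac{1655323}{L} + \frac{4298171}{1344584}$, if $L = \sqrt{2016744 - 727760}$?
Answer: $\frac{4298171}{1344584} - \frac{1655323 \sqrt{322246}}{644492} \approx -1454.8$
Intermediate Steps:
$L = 2 \sqrt{322246}$ ($L = \sqrt{1288984} = 2 \sqrt{322246} \approx 1135.3$)
$- \frac{1655323}{L} + \frac{4298171}{1344584} = - \frac{1655323}{2 \sqrt{322246}} + \frac{4298171}{1344584} = - 1655323 \frac{\sqrt{322246}}{644492} + 4298171 \cdot \frac{1}{1344584} = - \frac{1655323 \sqrt{322246}}{644492} + \frac{4298171}{1344584} = \frac{4298171}{1344584} - \frac{1655323 \sqrt{322246}}{644492}$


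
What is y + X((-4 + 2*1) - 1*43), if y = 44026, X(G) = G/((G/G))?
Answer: 43981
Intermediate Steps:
X(G) = G (X(G) = G/1 = G*1 = G)
y + X((-4 + 2*1) - 1*43) = 44026 + ((-4 + 2*1) - 1*43) = 44026 + ((-4 + 2) - 43) = 44026 + (-2 - 43) = 44026 - 45 = 43981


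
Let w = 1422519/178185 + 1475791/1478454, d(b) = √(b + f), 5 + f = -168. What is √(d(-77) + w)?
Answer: √(1413422917462229768790 + 786845256240515980500*I*√10)/12544682190 ≈ 3.6855 + 2.1451*I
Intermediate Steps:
f = -173 (f = -5 - 168 = -173)
d(b) = √(-173 + b) (d(b) = √(b - 173) = √(-173 + b))
w = 112671082141/12544682190 (w = 1422519*(1/178185) + 1475791*(1/1478454) = 67739/8485 + 1475791/1478454 = 112671082141/12544682190 ≈ 8.9816)
√(d(-77) + w) = √(√(-173 - 77) + 112671082141/12544682190) = √(√(-250) + 112671082141/12544682190) = √(5*I*√10 + 112671082141/12544682190) = √(112671082141/12544682190 + 5*I*√10)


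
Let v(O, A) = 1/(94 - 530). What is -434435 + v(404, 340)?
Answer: -189413661/436 ≈ -4.3444e+5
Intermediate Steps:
v(O, A) = -1/436 (v(O, A) = 1/(-436) = -1/436)
-434435 + v(404, 340) = -434435 - 1/436 = -189413661/436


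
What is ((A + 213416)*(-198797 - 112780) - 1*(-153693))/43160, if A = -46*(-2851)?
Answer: -107357440581/43160 ≈ -2.4874e+6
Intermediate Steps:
A = 131146
((A + 213416)*(-198797 - 112780) - 1*(-153693))/43160 = ((131146 + 213416)*(-198797 - 112780) - 1*(-153693))/43160 = (344562*(-311577) + 153693)*(1/43160) = (-107357594274 + 153693)*(1/43160) = -107357440581*1/43160 = -107357440581/43160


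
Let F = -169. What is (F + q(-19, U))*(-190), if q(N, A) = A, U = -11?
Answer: 34200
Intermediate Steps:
(F + q(-19, U))*(-190) = (-169 - 11)*(-190) = -180*(-190) = 34200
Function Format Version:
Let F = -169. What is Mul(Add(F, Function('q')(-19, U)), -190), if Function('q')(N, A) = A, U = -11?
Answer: 34200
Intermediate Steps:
Mul(Add(F, Function('q')(-19, U)), -190) = Mul(Add(-169, -11), -190) = Mul(-180, -190) = 34200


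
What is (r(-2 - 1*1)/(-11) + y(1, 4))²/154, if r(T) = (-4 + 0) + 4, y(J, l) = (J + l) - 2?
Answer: 9/154 ≈ 0.058442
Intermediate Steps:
y(J, l) = -2 + J + l
r(T) = 0 (r(T) = -4 + 4 = 0)
(r(-2 - 1*1)/(-11) + y(1, 4))²/154 = (0/(-11) + (-2 + 1 + 4))²/154 = (0*(-1/11) + 3)²*(1/154) = (0 + 3)²*(1/154) = 3²*(1/154) = 9*(1/154) = 9/154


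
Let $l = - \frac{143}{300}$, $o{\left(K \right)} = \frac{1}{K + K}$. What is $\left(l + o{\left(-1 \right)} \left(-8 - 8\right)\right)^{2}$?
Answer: $\frac{5094049}{90000} \approx 56.601$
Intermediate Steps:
$o{\left(K \right)} = \frac{1}{2 K}$
$l = - \frac{143}{300}$ ($l = \left(-143\right) \frac{1}{300} = - \frac{143}{300} \approx -0.47667$)
$\left(l + o{\left(-1 \right)} \left(-8 - 8\right)\right)^{2} = \left(- \frac{143}{300} + \frac{1}{2 \left(-1\right)} \left(-8 - 8\right)\right)^{2} = \left(- \frac{143}{300} + \frac{1}{2} \left(-1\right) \left(-16\right)\right)^{2} = \left(- \frac{143}{300} - -8\right)^{2} = \left(- \frac{143}{300} + 8\right)^{2} = \left(\frac{2257}{300}\right)^{2} = \frac{5094049}{90000}$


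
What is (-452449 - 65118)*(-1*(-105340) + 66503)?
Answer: -88940265981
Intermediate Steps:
(-452449 - 65118)*(-1*(-105340) + 66503) = -517567*(105340 + 66503) = -517567*171843 = -88940265981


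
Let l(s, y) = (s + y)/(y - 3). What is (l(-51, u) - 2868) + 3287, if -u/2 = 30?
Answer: 8836/21 ≈ 420.76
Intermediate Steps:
u = -60 (u = -2*30 = -60)
l(s, y) = (s + y)/(-3 + y)
(l(-51, u) - 2868) + 3287 = ((-51 - 60)/(-3 - 60) - 2868) + 3287 = (-111/(-63) - 2868) + 3287 = (-1/63*(-111) - 2868) + 3287 = (37/21 - 2868) + 3287 = -60191/21 + 3287 = 8836/21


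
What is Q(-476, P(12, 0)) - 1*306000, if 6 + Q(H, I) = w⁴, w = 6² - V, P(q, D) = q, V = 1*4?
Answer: 742570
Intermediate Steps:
V = 4
w = 32 (w = 6² - 1*4 = 36 - 4 = 32)
Q(H, I) = 1048570 (Q(H, I) = -6 + 32⁴ = -6 + 1048576 = 1048570)
Q(-476, P(12, 0)) - 1*306000 = 1048570 - 1*306000 = 1048570 - 306000 = 742570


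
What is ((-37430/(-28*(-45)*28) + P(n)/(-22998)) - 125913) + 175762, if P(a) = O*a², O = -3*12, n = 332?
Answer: 676418128289/13522824 ≈ 50021.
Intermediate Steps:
O = -36
P(a) = -36*a²
((-37430/(-28*(-45)*28) + P(n)/(-22998)) - 125913) + 175762 = ((-37430/(-28*(-45)*28) - 36*332²/(-22998)) - 125913) + 175762 = ((-37430/(1260*28) - 36*110224*(-1/22998)) - 125913) + 175762 = ((-37430/35280 - 3968064*(-1/22998)) - 125913) + 175762 = ((-37430*1/35280 + 661344/3833) - 125913) + 175762 = ((-3743/3528 + 661344/3833) - 125913) + 175762 = (2318874713/13522824 - 125913) + 175762 = -1700380463599/13522824 + 175762 = 676418128289/13522824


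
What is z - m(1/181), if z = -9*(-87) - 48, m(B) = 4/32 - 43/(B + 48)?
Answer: 51144895/69512 ≈ 735.77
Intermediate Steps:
m(B) = ⅛ - 43/(48 + B) (m(B) = 4*(1/32) - 43/(48 + B) = ⅛ - 43/(48 + B))
z = 735 (z = 783 - 48 = 735)
z - m(1/181) = 735 - (-296 + 1/181)/(8*(48 + 1/181)) = 735 - (-53575)/(8*8689/181*181) = 735 - 181*(-53575)/(8*8689*181) = 735 - 1*(-53575/69512) = 735 + 53575/69512 = 51144895/69512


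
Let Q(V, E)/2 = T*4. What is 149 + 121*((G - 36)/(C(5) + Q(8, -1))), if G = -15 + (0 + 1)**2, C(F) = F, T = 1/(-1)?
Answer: 6497/3 ≈ 2165.7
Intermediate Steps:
T = -1 (T = 1*(-1) = -1)
Q(V, E) = -8 (Q(V, E) = 2*(-1*4) = 2*(-4) = -8)
G = -14 (G = -15 + 1**2 = -15 + 1 = -14)
149 + 121*((G - 36)/(C(5) + Q(8, -1))) = 149 + 121*((-14 - 36)/(5 - 8)) = 149 + 121*(-50/(-3)) = 149 + 121*(-50*(-1/3)) = 149 + 121*(50/3) = 149 + 6050/3 = 6497/3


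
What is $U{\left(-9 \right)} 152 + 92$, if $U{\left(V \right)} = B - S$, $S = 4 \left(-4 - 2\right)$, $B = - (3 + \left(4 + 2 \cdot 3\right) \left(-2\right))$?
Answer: $6324$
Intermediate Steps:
$B = 17$ ($B = - (3 + \left(4 + 6\right) \left(-2\right)) = - (3 + 10 \left(-2\right)) = - (3 - 20) = \left(-1\right) \left(-17\right) = 17$)
$S = -24$ ($S = 4 \left(-6\right) = -24$)
$U{\left(V \right)} = 41$ ($U{\left(V \right)} = 17 - -24 = 17 + 24 = 41$)
$U{\left(-9 \right)} 152 + 92 = 41 \cdot 152 + 92 = 6232 + 92 = 6324$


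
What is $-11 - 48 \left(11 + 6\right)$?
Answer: $-827$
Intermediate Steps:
$-11 - 48 \left(11 + 6\right) = -11 - 816 = -827$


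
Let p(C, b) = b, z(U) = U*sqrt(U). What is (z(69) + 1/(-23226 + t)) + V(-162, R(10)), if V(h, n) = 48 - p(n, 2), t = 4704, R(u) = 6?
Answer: 852011/18522 + 69*sqrt(69) ≈ 619.16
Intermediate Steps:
z(U) = U**(3/2)
V(h, n) = 46 (V(h, n) = 48 - 1*2 = 48 - 2 = 46)
(z(69) + 1/(-23226 + t)) + V(-162, R(10)) = (69**(3/2) + 1/(-23226 + 4704)) + 46 = (69*sqrt(69) + 1/(-18522)) + 46 = (69*sqrt(69) - 1/18522) + 46 = (-1/18522 + 69*sqrt(69)) + 46 = 852011/18522 + 69*sqrt(69)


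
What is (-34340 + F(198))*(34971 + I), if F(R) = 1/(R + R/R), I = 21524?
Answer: -386067565205/199 ≈ -1.9400e+9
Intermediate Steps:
F(R) = 1/(1 + R) (F(R) = 1/(R + 1) = 1/(1 + R))
(-34340 + F(198))*(34971 + I) = (-34340 + 1/(1 + 198))*(34971 + 21524) = (-34340 + 1/199)*56495 = -6833659/199*56495 = -386067565205/199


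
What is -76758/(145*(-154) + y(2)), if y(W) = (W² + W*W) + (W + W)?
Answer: 38379/11159 ≈ 3.4393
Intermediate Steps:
y(W) = 2*W + 2*W² (y(W) = (W² + W²) + 2*W = 2*W² + 2*W = 2*W + 2*W²)
-76758/(145*(-154) + y(2)) = -76758/(145*(-154) + 2*2*(1 + 2)) = -76758/(-22330 + 2*2*3) = -76758/(-22330 + 12) = -76758/(-22318) = -76758*(-1/22318) = 38379/11159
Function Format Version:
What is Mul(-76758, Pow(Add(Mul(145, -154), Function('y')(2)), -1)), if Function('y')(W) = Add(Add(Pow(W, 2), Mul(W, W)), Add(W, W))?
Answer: Rational(38379, 11159) ≈ 3.4393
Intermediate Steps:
Function('y')(W) = Add(Mul(2, W), Mul(2, Pow(W, 2))) (Function('y')(W) = Add(Add(Pow(W, 2), Pow(W, 2)), Mul(2, W)) = Add(Mul(2, Pow(W, 2)), Mul(2, W)) = Add(Mul(2, W), Mul(2, Pow(W, 2))))
Mul(-76758, Pow(Add(Mul(145, -154), Function('y')(2)), -1)) = Mul(-76758, Pow(Add(Mul(145, -154), Mul(2, 2, Add(1, 2))), -1)) = Mul(-76758, Pow(Add(-22330, Mul(2, 2, 3)), -1)) = Mul(-76758, Pow(Add(-22330, 12), -1)) = Mul(-76758, Pow(-22318, -1)) = Mul(-76758, Rational(-1, 22318)) = Rational(38379, 11159)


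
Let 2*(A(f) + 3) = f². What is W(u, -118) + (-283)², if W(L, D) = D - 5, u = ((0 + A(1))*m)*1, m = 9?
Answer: 79966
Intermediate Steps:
A(f) = -3 + f²/2
u = -45/2 (u = ((0 + (-3 + (½)*1²))*9)*1 = ((0 + (-3 + (½)*1))*9)*1 = ((0 + (-3 + ½))*9)*1 = ((0 - 5/2)*9)*1 = -5/2*9*1 = -45/2*1 = -45/2 ≈ -22.500)
W(L, D) = -5 + D
W(u, -118) + (-283)² = (-5 - 118) + (-283)² = -123 + 80089 = 79966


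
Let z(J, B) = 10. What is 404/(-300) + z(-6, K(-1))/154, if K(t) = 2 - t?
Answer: -7402/5775 ≈ -1.2817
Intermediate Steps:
404/(-300) + z(-6, K(-1))/154 = 404/(-300) + 10/154 = 404*(-1/300) + 10*(1/154) = -101/75 + 5/77 = -7402/5775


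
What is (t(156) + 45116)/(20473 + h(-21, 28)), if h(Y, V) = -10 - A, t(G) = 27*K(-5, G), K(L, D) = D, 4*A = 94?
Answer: 98656/40879 ≈ 2.4134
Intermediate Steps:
A = 47/2 (A = (1/4)*94 = 47/2 ≈ 23.500)
t(G) = 27*G
h(Y, V) = -67/2 (h(Y, V) = -10 - 1*47/2 = -10 - 47/2 = -67/2)
(t(156) + 45116)/(20473 + h(-21, 28)) = (27*156 + 45116)/(20473 - 67/2) = (4212 + 45116)/(40879/2) = 49328*(2/40879) = 98656/40879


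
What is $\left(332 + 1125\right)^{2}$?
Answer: $2122849$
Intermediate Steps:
$\left(332 + 1125\right)^{2} = 1457^{2} = 2122849$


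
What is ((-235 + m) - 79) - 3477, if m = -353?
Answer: -4144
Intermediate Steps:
((-235 + m) - 79) - 3477 = ((-235 - 353) - 79) - 3477 = (-588 - 79) - 3477 = -667 - 3477 = -4144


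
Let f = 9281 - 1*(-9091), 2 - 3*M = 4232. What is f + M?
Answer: 16962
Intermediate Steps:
M = -1410 (M = 2/3 - 1/3*4232 = 2/3 - 4232/3 = -1410)
f = 18372 (f = 9281 + 9091 = 18372)
f + M = 18372 - 1410 = 16962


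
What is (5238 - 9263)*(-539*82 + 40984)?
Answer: 12936350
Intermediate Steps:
(5238 - 9263)*(-539*82 + 40984) = -4025*(-44198 + 40984) = -4025*(-3214) = 12936350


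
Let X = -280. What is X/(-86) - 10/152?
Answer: 10425/3268 ≈ 3.1900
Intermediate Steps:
X/(-86) - 10/152 = -280/(-86) - 10/152 = -280*(-1/86) - 10*1/152 = 140/43 - 5/76 = 10425/3268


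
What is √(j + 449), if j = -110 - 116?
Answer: √223 ≈ 14.933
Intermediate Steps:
j = -226
√(j + 449) = √(-226 + 449) = √223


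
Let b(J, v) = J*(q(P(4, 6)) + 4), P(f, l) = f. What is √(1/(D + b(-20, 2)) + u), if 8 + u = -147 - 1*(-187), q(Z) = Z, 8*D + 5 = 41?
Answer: 5*√123778/311 ≈ 5.6563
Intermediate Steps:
D = 9/2 (D = -5/8 + (⅛)*41 = -5/8 + 41/8 = 9/2 ≈ 4.5000)
b(J, v) = 8*J (b(J, v) = J*(4 + 4) = J*8 = 8*J)
u = 32 (u = -8 + (-147 - 1*(-187)) = -8 + (-147 + 187) = -8 + 40 = 32)
√(1/(D + b(-20, 2)) + u) = √(1/(9/2 + 8*(-20)) + 32) = √(1/(9/2 - 160) + 32) = √(1/(-311/2) + 32) = √(-2/311 + 32) = √(9950/311) = 5*√123778/311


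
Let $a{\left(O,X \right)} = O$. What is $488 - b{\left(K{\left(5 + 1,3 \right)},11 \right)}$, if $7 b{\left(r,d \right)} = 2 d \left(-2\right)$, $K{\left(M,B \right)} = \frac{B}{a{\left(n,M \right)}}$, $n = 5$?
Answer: $\frac{3460}{7} \approx 494.29$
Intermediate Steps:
$K{\left(M,B \right)} = \frac{B}{5}$
$b{\left(r,d \right)} = - \frac{4 d}{7}$ ($b{\left(r,d \right)} = \frac{2 d \left(-2\right)}{7} = \frac{\left(-4\right) d}{7} = - \frac{4 d}{7}$)
$488 - b{\left(K{\left(5 + 1,3 \right)},11 \right)} = 488 - \left(- \frac{4}{7}\right) 11 = 488 - - \frac{44}{7} = 488 + \frac{44}{7} = \frac{3460}{7}$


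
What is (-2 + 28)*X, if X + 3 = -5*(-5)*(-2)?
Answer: -1378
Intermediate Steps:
X = -53 (X = -3 - 5*(-5)*(-2) = -3 + 25*(-2) = -3 - 50 = -53)
(-2 + 28)*X = (-2 + 28)*(-53) = 26*(-53) = -1378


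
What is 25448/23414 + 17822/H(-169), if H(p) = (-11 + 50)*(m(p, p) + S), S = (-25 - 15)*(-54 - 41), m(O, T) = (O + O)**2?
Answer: 29393162269/26947851606 ≈ 1.0907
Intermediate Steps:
m(O, T) = 4*O**2 (m(O, T) = (2*O)**2 = 4*O**2)
S = 3800 (S = -40*(-95) = 3800)
H(p) = 148200 + 156*p**2 (H(p) = (-11 + 50)*(4*p**2 + 3800) = 39*(3800 + 4*p**2) = 148200 + 156*p**2)
25448/23414 + 17822/H(-169) = 25448/23414 + 17822/(148200 + 156*(-169)**2) = 25448*(1/23414) + 17822/(148200 + 156*28561) = 12724/11707 + 17822/(148200 + 4455516) = 12724/11707 + 17822/4603716 = 12724/11707 + 17822*(1/4603716) = 12724/11707 + 8911/2301858 = 29393162269/26947851606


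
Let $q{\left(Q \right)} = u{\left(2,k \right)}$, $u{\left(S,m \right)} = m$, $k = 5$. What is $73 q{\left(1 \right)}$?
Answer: $365$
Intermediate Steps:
$q{\left(Q \right)} = 5$
$73 q{\left(1 \right)} = 73 \cdot 5 = 365$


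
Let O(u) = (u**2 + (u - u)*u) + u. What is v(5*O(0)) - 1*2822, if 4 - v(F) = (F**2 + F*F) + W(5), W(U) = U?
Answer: -2823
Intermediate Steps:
O(u) = u + u**2 (O(u) = (u**2 + 0*u) + u = (u**2 + 0) + u = u**2 + u = u + u**2)
v(F) = -1 - 2*F**2 (v(F) = 4 - ((F**2 + F*F) + 5) = 4 - ((F**2 + F**2) + 5) = 4 - (2*F**2 + 5) = 4 - (5 + 2*F**2) = 4 + (-5 - 2*F**2) = -1 - 2*F**2)
v(5*O(0)) - 1*2822 = (-1 - 2*(5*(0*(1 + 0)))**2) - 1*2822 = (-1 - 2*(5*(0*1))**2) - 2822 = (-1 - 2*(5*0)**2) - 2822 = (-1 - 2*0**2) - 2822 = (-1 - 2*0) - 2822 = (-1 + 0) - 2822 = -1 - 2822 = -2823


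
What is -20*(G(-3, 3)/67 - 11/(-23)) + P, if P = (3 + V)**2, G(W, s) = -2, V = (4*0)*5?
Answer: 49/1541 ≈ 0.031798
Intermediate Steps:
V = 0 (V = 0*5 = 0)
P = 9 (P = (3 + 0)**2 = 3**2 = 9)
-20*(G(-3, 3)/67 - 11/(-23)) + P = -20*(-2/67 - 11/(-23)) + 9 = -20*(-2*1/67 - 11*(-1/23)) + 9 = -20*(-2/67 + 11/23) + 9 = -20*691/1541 + 9 = -13820/1541 + 9 = 49/1541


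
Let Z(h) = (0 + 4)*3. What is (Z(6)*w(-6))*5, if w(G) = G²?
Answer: 2160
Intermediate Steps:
Z(h) = 12 (Z(h) = 4*3 = 12)
(Z(6)*w(-6))*5 = (12*(-6)²)*5 = (12*36)*5 = 432*5 = 2160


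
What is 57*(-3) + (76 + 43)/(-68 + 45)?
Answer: -4052/23 ≈ -176.17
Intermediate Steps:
57*(-3) + (76 + 43)/(-68 + 45) = -171 + 119/(-23) = -171 + 119*(-1/23) = -171 - 119/23 = -4052/23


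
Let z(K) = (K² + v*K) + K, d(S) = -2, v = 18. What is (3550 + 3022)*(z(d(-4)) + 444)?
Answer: 2694520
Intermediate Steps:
z(K) = K² + 19*K (z(K) = (K² + 18*K) + K = K² + 19*K)
(3550 + 3022)*(z(d(-4)) + 444) = (3550 + 3022)*(-2*(19 - 2) + 444) = 6572*(-2*17 + 444) = 6572*(-34 + 444) = 6572*410 = 2694520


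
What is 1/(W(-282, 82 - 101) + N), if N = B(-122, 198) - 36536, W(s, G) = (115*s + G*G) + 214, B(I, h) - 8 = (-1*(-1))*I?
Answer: -1/68505 ≈ -1.4597e-5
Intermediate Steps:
B(I, h) = 8 + I (B(I, h) = 8 + (-1*(-1))*I = 8 + 1*I = 8 + I)
W(s, G) = 214 + G² + 115*s (W(s, G) = (115*s + G²) + 214 = (G² + 115*s) + 214 = 214 + G² + 115*s)
N = -36650 (N = (8 - 122) - 36536 = -114 - 36536 = -36650)
1/(W(-282, 82 - 101) + N) = 1/((214 + (82 - 101)² + 115*(-282)) - 36650) = 1/((214 + (-19)² - 32430) - 36650) = 1/((214 + 361 - 32430) - 36650) = 1/(-31855 - 36650) = 1/(-68505) = -1/68505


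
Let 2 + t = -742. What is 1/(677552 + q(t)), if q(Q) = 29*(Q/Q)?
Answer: 1/677581 ≈ 1.4758e-6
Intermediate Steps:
t = -744 (t = -2 - 742 = -744)
q(Q) = 29 (q(Q) = 29*1 = 29)
1/(677552 + q(t)) = 1/(677552 + 29) = 1/677581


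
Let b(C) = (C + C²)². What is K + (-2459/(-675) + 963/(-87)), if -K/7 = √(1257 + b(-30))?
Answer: -145364/19575 - 7*√758157 ≈ -6102.5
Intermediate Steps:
K = -7*√758157 (K = -7*√(1257 + (-30)²*(1 - 30)²) = -7*√(1257 + 900*(-29)²) = -7*√(1257 + 900*841) = -7*√(1257 + 756900) = -7*√758157 ≈ -6095.1)
K + (-2459/(-675) + 963/(-87)) = -7*√758157 + (-2459/(-675) + 963/(-87)) = -7*√758157 + (-2459*(-1/675) + 963*(-1/87)) = -7*√758157 + (2459/675 - 321/29) = -7*√758157 - 145364/19575 = -145364/19575 - 7*√758157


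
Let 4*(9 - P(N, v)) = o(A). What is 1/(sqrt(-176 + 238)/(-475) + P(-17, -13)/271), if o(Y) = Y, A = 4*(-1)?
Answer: 305721875/9004579 + 34884475*sqrt(62)/18009158 ≈ 49.204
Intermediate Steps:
A = -4
P(N, v) = 10 (P(N, v) = 9 - 1/4*(-4) = 9 + 1 = 10)
1/(sqrt(-176 + 238)/(-475) + P(-17, -13)/271) = 1/(sqrt(-176 + 238)/(-475) + 10/271) = 1/(sqrt(62)*(-1/475) + 10*(1/271)) = 1/(-sqrt(62)/475 + 10/271) = 1/(10/271 - sqrt(62)/475)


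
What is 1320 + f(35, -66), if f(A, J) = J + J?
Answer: 1188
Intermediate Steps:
f(A, J) = 2*J
1320 + f(35, -66) = 1320 + 2*(-66) = 1320 - 132 = 1188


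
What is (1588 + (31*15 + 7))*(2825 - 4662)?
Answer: -3784220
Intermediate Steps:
(1588 + (31*15 + 7))*(2825 - 4662) = (1588 + (465 + 7))*(-1837) = (1588 + 472)*(-1837) = 2060*(-1837) = -3784220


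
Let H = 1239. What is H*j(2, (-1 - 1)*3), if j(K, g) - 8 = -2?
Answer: 7434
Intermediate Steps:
j(K, g) = 6 (j(K, g) = 8 - 2 = 6)
H*j(2, (-1 - 1)*3) = 1239*6 = 7434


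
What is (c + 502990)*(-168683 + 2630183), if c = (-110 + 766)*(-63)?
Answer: 1136381013000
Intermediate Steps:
c = -41328 (c = 656*(-63) = -41328)
(c + 502990)*(-168683 + 2630183) = (-41328 + 502990)*(-168683 + 2630183) = 461662*2461500 = 1136381013000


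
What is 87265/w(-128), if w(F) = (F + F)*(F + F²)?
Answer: -87265/4161536 ≈ -0.020969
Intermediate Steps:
w(F) = 2*F*(F + F²) (w(F) = (2*F)*(F + F²) = 2*F*(F + F²))
87265/w(-128) = 87265/((2*(-128)²*(1 - 128))) = 87265/((2*16384*(-127))) = 87265/(-4161536) = 87265*(-1/4161536) = -87265/4161536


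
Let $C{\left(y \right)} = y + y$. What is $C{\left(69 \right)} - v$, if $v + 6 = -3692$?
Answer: $3836$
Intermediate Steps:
$v = -3698$ ($v = -6 - 3692 = -3698$)
$C{\left(y \right)} = 2 y$
$C{\left(69 \right)} - v = 2 \cdot 69 - -3698 = 138 + 3698 = 3836$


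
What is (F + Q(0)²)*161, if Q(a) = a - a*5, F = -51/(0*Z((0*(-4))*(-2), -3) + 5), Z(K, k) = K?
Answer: -8211/5 ≈ -1642.2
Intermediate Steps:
F = -51/5 (F = -51/(0*((0*(-4))*(-2)) + 5) = -51/(0*(0*(-2)) + 5) = -51/(0*0 + 5) = -51/(0 + 5) = -51/5 ≈ -10.200)
Q(a) = -4*a (Q(a) = a - 5*a = -4*a)
(F + Q(0)²)*161 = (-51/5 + (-4*0)²)*161 = (-51/5 + 0²)*161 = (-51/5 + 0)*161 = -51/5*161 = -8211/5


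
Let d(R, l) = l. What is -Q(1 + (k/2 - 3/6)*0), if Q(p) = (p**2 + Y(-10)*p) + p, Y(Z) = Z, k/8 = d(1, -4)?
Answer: 8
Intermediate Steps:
k = -32 (k = 8*(-4) = -32)
Q(p) = p**2 - 9*p (Q(p) = (p**2 - 10*p) + p = p**2 - 9*p)
-Q(1 + (k/2 - 3/6)*0) = -(1 + (-32/2 - 3/6)*0)*(-9 + (1 + (-32/2 - 3/6)*0)) = -(1 + (-32*1/2 - 3*1/6)*0)*(-9 + (1 + (-32*1/2 - 3*1/6)*0)) = -(1 + (-16 - 1/2)*0)*(-9 + (1 + (-16 - 1/2)*0)) = -(1 - 33/2*0)*(-9 + (1 - 33/2*0)) = -(1 + 0)*(-9 + (1 + 0)) = -(-9 + 1) = -(-8) = -1*(-8) = 8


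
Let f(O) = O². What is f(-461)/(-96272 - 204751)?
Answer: -212521/301023 ≈ -0.70600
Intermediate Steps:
f(-461)/(-96272 - 204751) = (-461)²/(-96272 - 204751) = 212521/(-301023) = 212521*(-1/301023) = -212521/301023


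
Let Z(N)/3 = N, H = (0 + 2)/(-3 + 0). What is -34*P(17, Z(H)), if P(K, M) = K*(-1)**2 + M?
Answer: -510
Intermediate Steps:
H = -2/3 (H = 2/(-3) = 2*(-1/3) = -2/3 ≈ -0.66667)
Z(N) = 3*N
P(K, M) = K + M (P(K, M) = K*1 + M = K + M)
-34*P(17, Z(H)) = -34*(17 + 3*(-2/3)) = -34*(17 - 2) = -34*15 = -510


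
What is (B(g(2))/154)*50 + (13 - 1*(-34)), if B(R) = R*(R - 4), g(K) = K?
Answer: 3519/77 ≈ 45.701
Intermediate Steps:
B(R) = R*(-4 + R)
(B(g(2))/154)*50 + (13 - 1*(-34)) = ((2*(-4 + 2))/154)*50 + (13 - 1*(-34)) = ((2*(-2))*(1/154))*50 + (13 + 34) = -4*1/154*50 + 47 = -2/77*50 + 47 = -100/77 + 47 = 3519/77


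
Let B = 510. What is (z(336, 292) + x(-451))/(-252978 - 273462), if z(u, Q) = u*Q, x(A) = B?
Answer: -16437/87740 ≈ -0.18734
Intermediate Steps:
x(A) = 510
z(u, Q) = Q*u
(z(336, 292) + x(-451))/(-252978 - 273462) = (292*336 + 510)/(-252978 - 273462) = (98112 + 510)/(-526440) = 98622*(-1/526440) = -16437/87740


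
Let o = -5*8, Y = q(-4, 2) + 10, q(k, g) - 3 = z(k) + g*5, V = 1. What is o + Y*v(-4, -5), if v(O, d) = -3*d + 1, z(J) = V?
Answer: 344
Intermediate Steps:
z(J) = 1
q(k, g) = 4 + 5*g (q(k, g) = 3 + (1 + g*5) = 3 + (1 + 5*g) = 4 + 5*g)
v(O, d) = 1 - 3*d
Y = 24 (Y = (4 + 5*2) + 10 = (4 + 10) + 10 = 14 + 10 = 24)
o = -40
o + Y*v(-4, -5) = -40 + 24*(1 - 3*(-5)) = -40 + 24*(1 + 15) = -40 + 24*16 = -40 + 384 = 344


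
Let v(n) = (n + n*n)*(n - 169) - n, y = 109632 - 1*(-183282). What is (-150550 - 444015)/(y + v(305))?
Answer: -594565/12985489 ≈ -0.045787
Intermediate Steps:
y = 292914 (y = 109632 + 183282 = 292914)
v(n) = -n + (-169 + n)*(n + n²) (v(n) = (n + n²)*(-169 + n) - n = (-169 + n)*(n + n²) - n = -n + (-169 + n)*(n + n²))
(-150550 - 444015)/(y + v(305)) = (-150550 - 444015)/(292914 + 305*(-170 + 305² - 168*305)) = -594565/(292914 + 305*(-170 + 93025 - 51240)) = -594565/(292914 + 305*41615) = -594565/(292914 + 12692575) = -594565/12985489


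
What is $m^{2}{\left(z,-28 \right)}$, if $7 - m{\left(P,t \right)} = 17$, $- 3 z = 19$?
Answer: $100$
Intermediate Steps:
$z = - \frac{19}{3}$ ($z = \left(- \frac{1}{3}\right) 19 = - \frac{19}{3} \approx -6.3333$)
$m{\left(P,t \right)} = -10$ ($m{\left(P,t \right)} = 7 - 17 = -10$)
$m^{2}{\left(z,-28 \right)} = \left(-10\right)^{2} = 100$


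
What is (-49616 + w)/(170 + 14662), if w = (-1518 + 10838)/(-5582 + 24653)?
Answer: -118277177/35357634 ≈ -3.3452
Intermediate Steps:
w = 9320/19071 ≈ 0.48870
(-49616 + w)/(170 + 14662) = (-49616 + 9320/19071)/(170 + 14662) = -946217416/19071/14832 = -946217416/19071*1/14832 = -118277177/35357634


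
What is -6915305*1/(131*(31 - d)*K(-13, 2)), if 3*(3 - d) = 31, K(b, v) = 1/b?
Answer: 53939379/3013 ≈ 17902.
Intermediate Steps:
d = -22/3 (d = 3 - ⅓*31 = 3 - 31/3 = -22/3 ≈ -7.3333)
-6915305*1/(131*(31 - d)*K(-13, 2)) = -6915305*(-13/(131*(31 - 1*(-22/3)))) = -6915305*(-13/(131*(31 + 22/3))) = -6915305/(((115/3)*131)*(-1/13)) = -6915305/((15065/3)*(-1/13)) = -6915305/(-15065/39) = -6915305*(-39/15065) = 53939379/3013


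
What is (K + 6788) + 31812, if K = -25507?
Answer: 13093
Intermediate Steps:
(K + 6788) + 31812 = (-25507 + 6788) + 31812 = -18719 + 31812 = 13093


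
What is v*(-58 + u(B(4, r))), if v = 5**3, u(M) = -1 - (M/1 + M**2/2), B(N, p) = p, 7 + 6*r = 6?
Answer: -529625/72 ≈ -7355.9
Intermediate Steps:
r = -1/6 (r = -7/6 + (1/6)*6 = -7/6 + 1 = -1/6 ≈ -0.16667)
u(M) = -1 - M - M**2/2 (u(M) = -1 - (M*1 + M**2*(1/2)) = -1 - (M + M**2/2) = -1 + (-M - M**2/2) = -1 - M - M**2/2)
v = 125
v*(-58 + u(B(4, r))) = 125*(-58 + (-1 - 1*(-1/6) - (-1/6)**2/2)) = 125*(-58 + (-1 + 1/6 - 1/2*1/36)) = 125*(-58 + (-1 + 1/6 - 1/72)) = 125*(-58 - 61/72) = 125*(-4237/72) = -529625/72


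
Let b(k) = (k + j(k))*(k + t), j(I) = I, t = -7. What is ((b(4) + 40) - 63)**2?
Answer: 2209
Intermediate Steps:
b(k) = 2*k*(-7 + k) (b(k) = (k + k)*(k - 7) = (2*k)*(-7 + k) = 2*k*(-7 + k))
((b(4) + 40) - 63)**2 = ((2*4*(-7 + 4) + 40) - 63)**2 = ((2*4*(-3) + 40) - 63)**2 = ((-24 + 40) - 63)**2 = (16 - 63)**2 = (-47)**2 = 2209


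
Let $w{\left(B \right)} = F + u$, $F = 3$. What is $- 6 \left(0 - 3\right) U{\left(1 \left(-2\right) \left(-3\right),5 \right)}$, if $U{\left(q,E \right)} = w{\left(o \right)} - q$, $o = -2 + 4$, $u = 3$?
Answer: $0$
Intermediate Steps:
$o = 2$
$w{\left(B \right)} = 6$ ($w{\left(B \right)} = 3 + 3 = 6$)
$U{\left(q,E \right)} = 6 - q$
$- 6 \left(0 - 3\right) U{\left(1 \left(-2\right) \left(-3\right),5 \right)} = - 6 \left(0 - 3\right) \left(6 - 1 \left(-2\right) \left(-3\right)\right) = - 6 \left(0 - 3\right) \left(6 - \left(-2\right) \left(-3\right)\right) = \left(-6\right) \left(-3\right) \left(6 - 6\right) = 18 \left(6 - 6\right) = 18 \cdot 0 = 0$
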